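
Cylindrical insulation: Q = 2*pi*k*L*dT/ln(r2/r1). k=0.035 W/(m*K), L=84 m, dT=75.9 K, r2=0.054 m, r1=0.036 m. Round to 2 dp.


Q = 2*pi*0.035*84*75.9/ln(0.054/0.036) = 3457.92 W

3457.92 W


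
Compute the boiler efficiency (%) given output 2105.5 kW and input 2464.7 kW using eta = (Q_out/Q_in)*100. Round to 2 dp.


eta = (2105.5/2464.7)*100 = 85.43 %

85.43 %


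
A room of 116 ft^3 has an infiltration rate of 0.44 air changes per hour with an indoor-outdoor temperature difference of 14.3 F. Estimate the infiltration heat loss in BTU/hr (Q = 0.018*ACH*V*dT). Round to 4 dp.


Q = 0.018 * 0.44 * 116 * 14.3 = 13.1377 BTU/hr

13.1377 BTU/hr


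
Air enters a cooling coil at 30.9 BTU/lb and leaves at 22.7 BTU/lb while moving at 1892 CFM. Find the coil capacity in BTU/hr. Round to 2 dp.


Q = 4.5 * 1892 * (30.9 - 22.7) = 69814.80 BTU/hr

69814.80 BTU/hr


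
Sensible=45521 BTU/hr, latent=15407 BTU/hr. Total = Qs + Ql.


Qt = 45521 + 15407 = 60928 BTU/hr

60928 BTU/hr


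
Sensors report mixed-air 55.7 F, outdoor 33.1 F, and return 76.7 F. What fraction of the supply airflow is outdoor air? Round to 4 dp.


frac = (55.7 - 76.7) / (33.1 - 76.7) = 0.4817

0.4817


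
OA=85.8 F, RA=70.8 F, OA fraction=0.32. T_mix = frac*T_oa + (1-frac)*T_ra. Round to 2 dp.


T_mix = 0.32*85.8 + 0.68*70.8 = 75.60 F

75.60 F


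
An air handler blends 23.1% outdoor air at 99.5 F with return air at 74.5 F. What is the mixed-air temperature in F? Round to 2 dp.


T_mix = 74.5 + (23.1/100)*(99.5-74.5) = 80.28 F

80.28 F


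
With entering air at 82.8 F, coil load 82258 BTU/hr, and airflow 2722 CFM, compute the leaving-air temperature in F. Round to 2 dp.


dT = 82258/(1.08*2722) = 27.9812
T_leave = 82.8 - 27.9812 = 54.82 F

54.82 F


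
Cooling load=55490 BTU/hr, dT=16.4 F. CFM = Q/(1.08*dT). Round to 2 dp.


CFM = 55490 / (1.08 * 16.4) = 3132.90

3132.90 CFM


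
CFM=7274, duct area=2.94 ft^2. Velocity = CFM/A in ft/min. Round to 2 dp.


V = 7274 / 2.94 = 2474.15 ft/min

2474.15 ft/min


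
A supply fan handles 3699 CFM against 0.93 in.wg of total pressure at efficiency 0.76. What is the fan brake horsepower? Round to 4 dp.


BHP = 3699 * 0.93 / (6356 * 0.76) = 0.7121 hp

0.7121 hp


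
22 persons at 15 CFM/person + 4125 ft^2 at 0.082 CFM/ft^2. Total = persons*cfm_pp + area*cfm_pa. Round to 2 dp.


Total = 22*15 + 4125*0.082 = 668.25 CFM

668.25 CFM


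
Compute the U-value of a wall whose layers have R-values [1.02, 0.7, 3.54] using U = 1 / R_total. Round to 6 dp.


R_total = 1.02 + 0.7 + 3.54 = 5.26
U = 1/5.26 = 0.190114

0.190114


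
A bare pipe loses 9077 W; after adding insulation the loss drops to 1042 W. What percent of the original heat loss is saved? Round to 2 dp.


Savings = ((9077-1042)/9077)*100 = 88.52 %

88.52 %


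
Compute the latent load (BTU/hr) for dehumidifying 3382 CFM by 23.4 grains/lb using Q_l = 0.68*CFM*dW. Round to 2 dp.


Q = 0.68 * 3382 * 23.4 = 53814.38 BTU/hr

53814.38 BTU/hr


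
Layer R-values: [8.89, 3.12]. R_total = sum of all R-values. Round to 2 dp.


R_total = 8.89 + 3.12 = 12.01

12.01


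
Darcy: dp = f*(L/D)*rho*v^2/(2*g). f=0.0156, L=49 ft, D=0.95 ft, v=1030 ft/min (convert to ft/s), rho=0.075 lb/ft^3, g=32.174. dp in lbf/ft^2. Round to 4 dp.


v_fps = 1030/60 = 17.1667 ft/s
dp = 0.0156*(49/0.95)*0.075*17.1667^2/(2*32.174) = 0.2764 lbf/ft^2

0.2764 lbf/ft^2


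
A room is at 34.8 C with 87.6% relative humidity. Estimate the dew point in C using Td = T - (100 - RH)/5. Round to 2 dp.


Td = 34.8 - (100-87.6)/5 = 32.32 C

32.32 C


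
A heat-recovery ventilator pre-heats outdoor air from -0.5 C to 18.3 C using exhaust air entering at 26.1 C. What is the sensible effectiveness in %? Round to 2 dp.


eff = (18.3-(-0.5))/(26.1-(-0.5))*100 = 70.68 %

70.68 %


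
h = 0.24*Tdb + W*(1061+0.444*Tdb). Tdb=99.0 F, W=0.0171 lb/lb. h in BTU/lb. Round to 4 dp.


h = 0.24*99.0 + 0.0171*(1061+0.444*99.0) = 42.6547 BTU/lb

42.6547 BTU/lb


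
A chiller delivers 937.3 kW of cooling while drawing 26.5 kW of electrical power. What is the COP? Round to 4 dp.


COP = 937.3 / 26.5 = 35.3698

35.3698


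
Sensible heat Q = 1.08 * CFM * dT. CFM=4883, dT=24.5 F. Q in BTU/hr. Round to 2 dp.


Q = 1.08 * 4883 * 24.5 = 129204.18 BTU/hr

129204.18 BTU/hr


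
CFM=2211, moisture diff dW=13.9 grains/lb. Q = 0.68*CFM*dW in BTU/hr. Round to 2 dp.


Q = 0.68 * 2211 * 13.9 = 20898.37 BTU/hr

20898.37 BTU/hr


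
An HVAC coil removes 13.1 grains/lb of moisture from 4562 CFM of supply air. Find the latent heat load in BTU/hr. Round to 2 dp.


Q = 0.68 * 4562 * 13.1 = 40638.30 BTU/hr

40638.30 BTU/hr


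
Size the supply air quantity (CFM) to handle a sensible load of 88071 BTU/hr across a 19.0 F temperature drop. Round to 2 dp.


CFM = 88071 / (1.08 * 19.0) = 4291.96

4291.96 CFM


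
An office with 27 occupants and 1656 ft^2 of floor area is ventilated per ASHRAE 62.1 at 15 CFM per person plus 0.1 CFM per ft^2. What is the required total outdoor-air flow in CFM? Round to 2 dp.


Total = 27*15 + 1656*0.1 = 570.60 CFM

570.60 CFM


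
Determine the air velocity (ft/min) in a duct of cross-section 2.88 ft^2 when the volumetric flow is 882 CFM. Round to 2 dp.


V = 882 / 2.88 = 306.25 ft/min

306.25 ft/min


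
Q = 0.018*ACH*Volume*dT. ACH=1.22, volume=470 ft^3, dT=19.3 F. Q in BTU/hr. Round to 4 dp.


Q = 0.018 * 1.22 * 470 * 19.3 = 199.1992 BTU/hr

199.1992 BTU/hr


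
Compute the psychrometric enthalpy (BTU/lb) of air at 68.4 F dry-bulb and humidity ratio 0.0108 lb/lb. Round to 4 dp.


h = 0.24*68.4 + 0.0108*(1061+0.444*68.4) = 28.2028 BTU/lb

28.2028 BTU/lb


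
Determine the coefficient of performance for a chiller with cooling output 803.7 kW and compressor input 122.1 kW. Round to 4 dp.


COP = 803.7 / 122.1 = 6.5823

6.5823


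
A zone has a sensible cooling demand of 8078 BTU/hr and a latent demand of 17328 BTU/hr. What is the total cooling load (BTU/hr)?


Qt = 8078 + 17328 = 25406 BTU/hr

25406 BTU/hr


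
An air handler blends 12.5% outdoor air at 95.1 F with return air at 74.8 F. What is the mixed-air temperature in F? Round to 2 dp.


T_mix = 74.8 + (12.5/100)*(95.1-74.8) = 77.34 F

77.34 F


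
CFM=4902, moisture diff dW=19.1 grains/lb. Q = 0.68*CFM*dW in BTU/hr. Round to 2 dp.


Q = 0.68 * 4902 * 19.1 = 63667.18 BTU/hr

63667.18 BTU/hr


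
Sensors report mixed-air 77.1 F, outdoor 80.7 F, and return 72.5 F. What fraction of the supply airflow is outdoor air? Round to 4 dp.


frac = (77.1 - 72.5) / (80.7 - 72.5) = 0.5610

0.5610


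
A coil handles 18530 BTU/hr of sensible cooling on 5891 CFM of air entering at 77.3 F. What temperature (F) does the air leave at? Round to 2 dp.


dT = 18530/(1.08*5891) = 2.9125
T_leave = 77.3 - 2.9125 = 74.39 F

74.39 F


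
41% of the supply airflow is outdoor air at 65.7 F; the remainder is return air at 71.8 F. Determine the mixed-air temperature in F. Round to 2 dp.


T_mix = 0.41*65.7 + 0.59*71.8 = 69.30 F

69.30 F


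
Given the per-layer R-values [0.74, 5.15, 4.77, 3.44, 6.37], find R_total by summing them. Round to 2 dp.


R_total = 0.74 + 5.15 + 4.77 + 3.44 + 6.37 = 20.47

20.47


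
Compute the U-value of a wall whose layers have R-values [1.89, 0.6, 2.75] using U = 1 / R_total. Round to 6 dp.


R_total = 1.89 + 0.6 + 2.75 = 5.24
U = 1/5.24 = 0.190840

0.190840


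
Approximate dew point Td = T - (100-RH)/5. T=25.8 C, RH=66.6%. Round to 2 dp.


Td = 25.8 - (100-66.6)/5 = 19.12 C

19.12 C


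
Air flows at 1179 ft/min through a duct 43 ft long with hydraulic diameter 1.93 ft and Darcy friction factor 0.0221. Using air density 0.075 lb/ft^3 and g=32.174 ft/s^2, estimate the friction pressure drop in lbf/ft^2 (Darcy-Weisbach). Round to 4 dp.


v_fps = 1179/60 = 19.65 ft/s
dp = 0.0221*(43/1.93)*0.075*19.65^2/(2*32.174) = 0.2216 lbf/ft^2

0.2216 lbf/ft^2


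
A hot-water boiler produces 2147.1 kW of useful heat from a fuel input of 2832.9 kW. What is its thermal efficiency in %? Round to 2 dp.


eta = (2147.1/2832.9)*100 = 75.79 %

75.79 %


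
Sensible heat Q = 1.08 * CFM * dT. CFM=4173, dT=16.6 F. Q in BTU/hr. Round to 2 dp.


Q = 1.08 * 4173 * 16.6 = 74813.54 BTU/hr

74813.54 BTU/hr


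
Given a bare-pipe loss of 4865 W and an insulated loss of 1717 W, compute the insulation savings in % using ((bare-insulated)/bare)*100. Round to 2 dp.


Savings = ((4865-1717)/4865)*100 = 64.71 %

64.71 %


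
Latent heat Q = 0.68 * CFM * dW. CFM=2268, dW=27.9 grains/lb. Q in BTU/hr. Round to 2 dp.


Q = 0.68 * 2268 * 27.9 = 43028.50 BTU/hr

43028.50 BTU/hr


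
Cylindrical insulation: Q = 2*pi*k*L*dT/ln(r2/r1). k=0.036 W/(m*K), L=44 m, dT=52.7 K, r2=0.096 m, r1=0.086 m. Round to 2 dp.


Q = 2*pi*0.036*44*52.7/ln(0.096/0.086) = 4768.14 W

4768.14 W


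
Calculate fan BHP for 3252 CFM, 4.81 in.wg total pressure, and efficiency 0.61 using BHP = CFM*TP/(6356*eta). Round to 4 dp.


BHP = 3252 * 4.81 / (6356 * 0.61) = 4.0344 hp

4.0344 hp


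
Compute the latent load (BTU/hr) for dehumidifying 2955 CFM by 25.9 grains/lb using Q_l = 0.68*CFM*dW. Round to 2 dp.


Q = 0.68 * 2955 * 25.9 = 52043.46 BTU/hr

52043.46 BTU/hr


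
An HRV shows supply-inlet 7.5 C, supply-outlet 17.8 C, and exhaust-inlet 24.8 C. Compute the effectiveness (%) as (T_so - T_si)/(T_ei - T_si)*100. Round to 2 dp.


eff = (17.8-7.5)/(24.8-7.5)*100 = 59.54 %

59.54 %


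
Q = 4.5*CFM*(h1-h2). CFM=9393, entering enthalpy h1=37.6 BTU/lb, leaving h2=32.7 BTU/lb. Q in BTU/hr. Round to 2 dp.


Q = 4.5 * 9393 * (37.6 - 32.7) = 207115.65 BTU/hr

207115.65 BTU/hr


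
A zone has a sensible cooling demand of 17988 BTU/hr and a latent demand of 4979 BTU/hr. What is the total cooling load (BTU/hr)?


Qt = 17988 + 4979 = 22967 BTU/hr

22967 BTU/hr


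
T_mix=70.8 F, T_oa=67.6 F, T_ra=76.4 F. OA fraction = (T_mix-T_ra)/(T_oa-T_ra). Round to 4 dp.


frac = (70.8 - 76.4) / (67.6 - 76.4) = 0.6364

0.6364


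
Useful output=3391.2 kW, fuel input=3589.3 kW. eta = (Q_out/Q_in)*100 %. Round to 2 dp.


eta = (3391.2/3589.3)*100 = 94.48 %

94.48 %


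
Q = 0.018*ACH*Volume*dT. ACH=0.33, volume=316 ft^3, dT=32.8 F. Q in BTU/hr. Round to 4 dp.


Q = 0.018 * 0.33 * 316 * 32.8 = 61.5669 BTU/hr

61.5669 BTU/hr


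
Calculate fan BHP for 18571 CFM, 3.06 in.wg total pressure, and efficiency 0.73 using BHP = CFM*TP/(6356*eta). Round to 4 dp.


BHP = 18571 * 3.06 / (6356 * 0.73) = 12.2476 hp

12.2476 hp


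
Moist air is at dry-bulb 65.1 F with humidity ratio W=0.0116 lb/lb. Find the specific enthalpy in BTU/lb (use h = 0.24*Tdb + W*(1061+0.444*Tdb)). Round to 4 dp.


h = 0.24*65.1 + 0.0116*(1061+0.444*65.1) = 28.2669 BTU/lb

28.2669 BTU/lb


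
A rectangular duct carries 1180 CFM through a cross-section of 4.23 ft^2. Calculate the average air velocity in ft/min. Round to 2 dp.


V = 1180 / 4.23 = 278.96 ft/min

278.96 ft/min


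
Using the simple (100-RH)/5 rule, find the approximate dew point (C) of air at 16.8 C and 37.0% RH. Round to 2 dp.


Td = 16.8 - (100-37.0)/5 = 4.20 C

4.20 C


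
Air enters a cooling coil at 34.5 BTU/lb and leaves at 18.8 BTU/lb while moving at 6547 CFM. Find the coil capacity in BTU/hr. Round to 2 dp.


Q = 4.5 * 6547 * (34.5 - 18.8) = 462545.55 BTU/hr

462545.55 BTU/hr


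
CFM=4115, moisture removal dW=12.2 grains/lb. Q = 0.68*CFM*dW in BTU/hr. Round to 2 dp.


Q = 0.68 * 4115 * 12.2 = 34138.04 BTU/hr

34138.04 BTU/hr


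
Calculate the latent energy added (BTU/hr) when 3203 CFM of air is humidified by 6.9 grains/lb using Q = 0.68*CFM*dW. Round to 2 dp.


Q = 0.68 * 3203 * 6.9 = 15028.48 BTU/hr

15028.48 BTU/hr


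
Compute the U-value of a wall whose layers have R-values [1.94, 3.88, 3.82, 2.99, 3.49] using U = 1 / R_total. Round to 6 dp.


R_total = 1.94 + 3.88 + 3.82 + 2.99 + 3.49 = 16.12
U = 1/16.12 = 0.062035

0.062035


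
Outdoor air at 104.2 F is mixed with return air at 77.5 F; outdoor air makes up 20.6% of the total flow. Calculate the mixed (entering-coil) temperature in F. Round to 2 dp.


T_mix = 77.5 + (20.6/100)*(104.2-77.5) = 83.00 F

83.00 F


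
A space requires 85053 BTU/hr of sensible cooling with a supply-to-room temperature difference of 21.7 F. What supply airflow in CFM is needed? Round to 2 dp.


CFM = 85053 / (1.08 * 21.7) = 3629.16

3629.16 CFM


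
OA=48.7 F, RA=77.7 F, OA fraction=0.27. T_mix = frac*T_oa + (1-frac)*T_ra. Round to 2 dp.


T_mix = 0.27*48.7 + 0.73*77.7 = 69.87 F

69.87 F


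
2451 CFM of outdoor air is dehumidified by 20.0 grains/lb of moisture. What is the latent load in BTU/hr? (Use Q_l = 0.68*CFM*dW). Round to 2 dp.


Q = 0.68 * 2451 * 20.0 = 33333.60 BTU/hr

33333.60 BTU/hr


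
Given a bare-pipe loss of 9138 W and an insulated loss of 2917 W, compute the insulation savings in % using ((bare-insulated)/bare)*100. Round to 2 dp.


Savings = ((9138-2917)/9138)*100 = 68.08 %

68.08 %


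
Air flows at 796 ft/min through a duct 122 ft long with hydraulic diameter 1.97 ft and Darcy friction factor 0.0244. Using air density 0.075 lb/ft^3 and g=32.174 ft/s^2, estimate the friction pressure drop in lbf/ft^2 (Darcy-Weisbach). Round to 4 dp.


v_fps = 796/60 = 13.2667 ft/s
dp = 0.0244*(122/1.97)*0.075*13.2667^2/(2*32.174) = 0.3100 lbf/ft^2

0.3100 lbf/ft^2


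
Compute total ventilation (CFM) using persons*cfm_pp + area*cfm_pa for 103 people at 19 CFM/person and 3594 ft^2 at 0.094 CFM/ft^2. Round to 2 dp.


Total = 103*19 + 3594*0.094 = 2294.84 CFM

2294.84 CFM


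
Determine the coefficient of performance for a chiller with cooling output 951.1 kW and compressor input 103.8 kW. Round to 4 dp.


COP = 951.1 / 103.8 = 9.1628

9.1628


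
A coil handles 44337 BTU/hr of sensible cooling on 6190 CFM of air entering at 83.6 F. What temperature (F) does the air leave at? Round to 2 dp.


dT = 44337/(1.08*6190) = 6.6321
T_leave = 83.6 - 6.6321 = 76.97 F

76.97 F


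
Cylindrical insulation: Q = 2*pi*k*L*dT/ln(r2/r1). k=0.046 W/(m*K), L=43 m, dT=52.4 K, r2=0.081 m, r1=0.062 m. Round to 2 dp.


Q = 2*pi*0.046*43*52.4/ln(0.081/0.062) = 2436.21 W

2436.21 W


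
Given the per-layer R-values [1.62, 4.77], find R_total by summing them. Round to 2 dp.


R_total = 1.62 + 4.77 = 6.39

6.39


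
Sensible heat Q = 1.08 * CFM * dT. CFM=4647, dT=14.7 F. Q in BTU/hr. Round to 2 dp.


Q = 1.08 * 4647 * 14.7 = 73775.77 BTU/hr

73775.77 BTU/hr


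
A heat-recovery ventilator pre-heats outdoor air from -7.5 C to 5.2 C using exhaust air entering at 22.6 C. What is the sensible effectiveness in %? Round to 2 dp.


eff = (5.2-(-7.5))/(22.6-(-7.5))*100 = 42.19 %

42.19 %


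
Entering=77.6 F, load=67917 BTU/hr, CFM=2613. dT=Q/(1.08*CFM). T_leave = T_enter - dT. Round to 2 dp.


dT = 67917/(1.08*2613) = 24.0666
T_leave = 77.6 - 24.0666 = 53.53 F

53.53 F


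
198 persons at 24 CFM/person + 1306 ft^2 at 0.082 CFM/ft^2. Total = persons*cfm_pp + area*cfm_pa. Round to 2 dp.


Total = 198*24 + 1306*0.082 = 4859.09 CFM

4859.09 CFM


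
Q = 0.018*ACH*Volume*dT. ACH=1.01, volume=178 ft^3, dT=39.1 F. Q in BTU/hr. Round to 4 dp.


Q = 0.018 * 1.01 * 178 * 39.1 = 126.5292 BTU/hr

126.5292 BTU/hr


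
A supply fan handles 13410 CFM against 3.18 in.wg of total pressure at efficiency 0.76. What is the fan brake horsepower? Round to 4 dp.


BHP = 13410 * 3.18 / (6356 * 0.76) = 8.8279 hp

8.8279 hp


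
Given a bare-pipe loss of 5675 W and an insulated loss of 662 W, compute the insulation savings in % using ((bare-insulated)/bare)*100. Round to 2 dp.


Savings = ((5675-662)/5675)*100 = 88.33 %

88.33 %


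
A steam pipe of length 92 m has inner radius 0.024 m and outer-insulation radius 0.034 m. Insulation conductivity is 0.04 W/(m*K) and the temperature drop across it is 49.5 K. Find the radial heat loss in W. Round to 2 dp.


Q = 2*pi*0.04*92*49.5/ln(0.034/0.024) = 3286.03 W

3286.03 W


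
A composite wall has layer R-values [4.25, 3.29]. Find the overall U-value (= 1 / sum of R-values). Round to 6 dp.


R_total = 4.25 + 3.29 = 7.54
U = 1/7.54 = 0.132626

0.132626


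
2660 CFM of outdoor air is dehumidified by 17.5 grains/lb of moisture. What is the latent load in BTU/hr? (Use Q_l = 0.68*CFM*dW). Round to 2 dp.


Q = 0.68 * 2660 * 17.5 = 31654.00 BTU/hr

31654.00 BTU/hr


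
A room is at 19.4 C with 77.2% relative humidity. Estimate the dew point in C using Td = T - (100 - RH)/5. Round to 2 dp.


Td = 19.4 - (100-77.2)/5 = 14.84 C

14.84 C


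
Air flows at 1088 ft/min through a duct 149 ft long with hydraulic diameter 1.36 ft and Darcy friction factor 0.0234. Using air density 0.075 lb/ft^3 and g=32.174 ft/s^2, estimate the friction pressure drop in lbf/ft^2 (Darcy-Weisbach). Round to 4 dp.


v_fps = 1088/60 = 18.1333 ft/s
dp = 0.0234*(149/1.36)*0.075*18.1333^2/(2*32.174) = 0.9825 lbf/ft^2

0.9825 lbf/ft^2


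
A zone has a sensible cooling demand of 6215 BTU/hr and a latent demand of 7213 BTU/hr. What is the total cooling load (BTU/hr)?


Qt = 6215 + 7213 = 13428 BTU/hr

13428 BTU/hr


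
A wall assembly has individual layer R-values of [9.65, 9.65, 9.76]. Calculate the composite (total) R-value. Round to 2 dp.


R_total = 9.65 + 9.65 + 9.76 = 29.06

29.06


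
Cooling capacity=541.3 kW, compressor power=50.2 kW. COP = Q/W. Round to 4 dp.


COP = 541.3 / 50.2 = 10.7829

10.7829


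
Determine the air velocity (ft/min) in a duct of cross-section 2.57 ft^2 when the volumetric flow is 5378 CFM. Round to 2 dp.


V = 5378 / 2.57 = 2092.61 ft/min

2092.61 ft/min


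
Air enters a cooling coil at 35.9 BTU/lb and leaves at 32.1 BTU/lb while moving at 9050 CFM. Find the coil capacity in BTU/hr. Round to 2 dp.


Q = 4.5 * 9050 * (35.9 - 32.1) = 154755.00 BTU/hr

154755.00 BTU/hr


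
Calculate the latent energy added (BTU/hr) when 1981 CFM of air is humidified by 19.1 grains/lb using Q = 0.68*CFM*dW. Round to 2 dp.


Q = 0.68 * 1981 * 19.1 = 25729.23 BTU/hr

25729.23 BTU/hr


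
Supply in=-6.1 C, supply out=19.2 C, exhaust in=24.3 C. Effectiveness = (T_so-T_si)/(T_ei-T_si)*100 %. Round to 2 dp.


eff = (19.2-(-6.1))/(24.3-(-6.1))*100 = 83.22 %

83.22 %


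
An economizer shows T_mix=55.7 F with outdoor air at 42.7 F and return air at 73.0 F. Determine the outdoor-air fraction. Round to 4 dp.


frac = (55.7 - 73.0) / (42.7 - 73.0) = 0.5710

0.5710


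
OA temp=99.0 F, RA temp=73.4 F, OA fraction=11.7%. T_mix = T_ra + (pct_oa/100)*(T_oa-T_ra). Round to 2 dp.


T_mix = 73.4 + (11.7/100)*(99.0-73.4) = 76.40 F

76.40 F


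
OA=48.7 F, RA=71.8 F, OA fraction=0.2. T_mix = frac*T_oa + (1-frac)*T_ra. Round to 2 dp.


T_mix = 0.2*48.7 + 0.8*71.8 = 67.18 F

67.18 F


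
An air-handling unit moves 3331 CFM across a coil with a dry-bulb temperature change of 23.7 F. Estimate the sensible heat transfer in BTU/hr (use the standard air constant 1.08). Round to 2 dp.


Q = 1.08 * 3331 * 23.7 = 85260.28 BTU/hr

85260.28 BTU/hr


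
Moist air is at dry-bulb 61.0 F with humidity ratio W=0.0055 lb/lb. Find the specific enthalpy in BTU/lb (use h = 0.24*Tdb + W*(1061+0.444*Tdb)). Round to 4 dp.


h = 0.24*61.0 + 0.0055*(1061+0.444*61.0) = 20.6245 BTU/lb

20.6245 BTU/lb


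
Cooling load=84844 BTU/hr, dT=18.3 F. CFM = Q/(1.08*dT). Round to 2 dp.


CFM = 84844 / (1.08 * 18.3) = 4292.86

4292.86 CFM


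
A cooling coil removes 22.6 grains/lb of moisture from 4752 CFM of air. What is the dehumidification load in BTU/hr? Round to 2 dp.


Q = 0.68 * 4752 * 22.6 = 73028.74 BTU/hr

73028.74 BTU/hr


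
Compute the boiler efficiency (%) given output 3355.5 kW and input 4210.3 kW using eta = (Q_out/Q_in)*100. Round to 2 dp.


eta = (3355.5/4210.3)*100 = 79.70 %

79.70 %


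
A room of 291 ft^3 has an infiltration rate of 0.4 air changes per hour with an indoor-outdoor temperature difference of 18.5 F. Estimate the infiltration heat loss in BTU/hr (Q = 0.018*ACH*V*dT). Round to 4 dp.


Q = 0.018 * 0.4 * 291 * 18.5 = 38.7612 BTU/hr

38.7612 BTU/hr


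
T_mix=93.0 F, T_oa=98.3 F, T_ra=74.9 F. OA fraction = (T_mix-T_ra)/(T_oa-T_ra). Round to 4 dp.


frac = (93.0 - 74.9) / (98.3 - 74.9) = 0.7735

0.7735


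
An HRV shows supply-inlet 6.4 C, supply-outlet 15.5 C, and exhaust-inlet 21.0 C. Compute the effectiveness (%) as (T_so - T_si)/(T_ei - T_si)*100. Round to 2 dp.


eff = (15.5-6.4)/(21.0-6.4)*100 = 62.33 %

62.33 %


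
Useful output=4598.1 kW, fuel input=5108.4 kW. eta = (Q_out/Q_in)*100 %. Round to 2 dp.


eta = (4598.1/5108.4)*100 = 90.01 %

90.01 %


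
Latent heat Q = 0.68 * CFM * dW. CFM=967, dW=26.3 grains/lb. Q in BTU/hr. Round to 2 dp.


Q = 0.68 * 967 * 26.3 = 17293.83 BTU/hr

17293.83 BTU/hr


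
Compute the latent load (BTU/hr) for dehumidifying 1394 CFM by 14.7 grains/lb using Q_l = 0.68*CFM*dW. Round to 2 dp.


Q = 0.68 * 1394 * 14.7 = 13934.42 BTU/hr

13934.42 BTU/hr


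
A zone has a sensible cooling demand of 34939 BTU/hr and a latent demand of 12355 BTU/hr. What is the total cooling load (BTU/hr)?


Qt = 34939 + 12355 = 47294 BTU/hr

47294 BTU/hr


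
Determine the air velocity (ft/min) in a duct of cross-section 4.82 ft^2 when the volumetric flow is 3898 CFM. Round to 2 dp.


V = 3898 / 4.82 = 808.71 ft/min

808.71 ft/min


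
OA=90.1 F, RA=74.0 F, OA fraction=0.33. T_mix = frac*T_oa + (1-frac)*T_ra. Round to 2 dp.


T_mix = 0.33*90.1 + 0.67*74.0 = 79.31 F

79.31 F


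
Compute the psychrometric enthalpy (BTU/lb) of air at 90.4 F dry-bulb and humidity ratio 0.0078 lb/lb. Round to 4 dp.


h = 0.24*90.4 + 0.0078*(1061+0.444*90.4) = 30.2849 BTU/lb

30.2849 BTU/lb


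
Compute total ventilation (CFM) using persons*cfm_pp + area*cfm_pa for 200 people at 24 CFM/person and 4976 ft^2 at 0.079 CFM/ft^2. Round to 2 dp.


Total = 200*24 + 4976*0.079 = 5193.10 CFM

5193.10 CFM


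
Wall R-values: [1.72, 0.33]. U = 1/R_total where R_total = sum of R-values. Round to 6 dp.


R_total = 1.72 + 0.33 = 2.05
U = 1/2.05 = 0.487805

0.487805


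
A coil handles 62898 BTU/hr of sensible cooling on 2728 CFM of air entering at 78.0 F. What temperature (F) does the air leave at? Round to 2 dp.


dT = 62898/(1.08*2728) = 21.3486
T_leave = 78.0 - 21.3486 = 56.65 F

56.65 F


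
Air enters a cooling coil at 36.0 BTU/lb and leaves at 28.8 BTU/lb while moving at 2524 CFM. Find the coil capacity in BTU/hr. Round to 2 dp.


Q = 4.5 * 2524 * (36.0 - 28.8) = 81777.60 BTU/hr

81777.60 BTU/hr


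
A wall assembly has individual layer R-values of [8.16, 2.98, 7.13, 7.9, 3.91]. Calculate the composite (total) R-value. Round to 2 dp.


R_total = 8.16 + 2.98 + 7.13 + 7.9 + 3.91 = 30.08

30.08


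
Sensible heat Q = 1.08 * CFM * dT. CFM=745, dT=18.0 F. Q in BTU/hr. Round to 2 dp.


Q = 1.08 * 745 * 18.0 = 14482.80 BTU/hr

14482.80 BTU/hr


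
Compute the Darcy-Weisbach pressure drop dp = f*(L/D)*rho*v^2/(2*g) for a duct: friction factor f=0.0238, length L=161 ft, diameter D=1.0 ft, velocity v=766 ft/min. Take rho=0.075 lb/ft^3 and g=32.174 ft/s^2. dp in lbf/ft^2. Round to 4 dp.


v_fps = 766/60 = 12.7667 ft/s
dp = 0.0238*(161/1.0)*0.075*12.7667^2/(2*32.174) = 0.7279 lbf/ft^2

0.7279 lbf/ft^2


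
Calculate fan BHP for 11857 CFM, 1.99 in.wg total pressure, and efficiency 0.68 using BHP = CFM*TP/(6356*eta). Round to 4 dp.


BHP = 11857 * 1.99 / (6356 * 0.68) = 5.4593 hp

5.4593 hp


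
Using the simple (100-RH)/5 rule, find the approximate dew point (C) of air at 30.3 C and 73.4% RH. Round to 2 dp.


Td = 30.3 - (100-73.4)/5 = 24.98 C

24.98 C


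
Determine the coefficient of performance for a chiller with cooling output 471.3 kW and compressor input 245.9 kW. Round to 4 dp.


COP = 471.3 / 245.9 = 1.9166

1.9166


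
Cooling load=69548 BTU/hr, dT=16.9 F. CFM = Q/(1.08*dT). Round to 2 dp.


CFM = 69548 / (1.08 * 16.9) = 3810.43

3810.43 CFM


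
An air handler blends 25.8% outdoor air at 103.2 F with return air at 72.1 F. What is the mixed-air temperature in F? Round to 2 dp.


T_mix = 72.1 + (25.8/100)*(103.2-72.1) = 80.12 F

80.12 F


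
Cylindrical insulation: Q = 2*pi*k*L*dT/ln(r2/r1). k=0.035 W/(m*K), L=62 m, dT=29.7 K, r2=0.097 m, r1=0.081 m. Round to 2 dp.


Q = 2*pi*0.035*62*29.7/ln(0.097/0.081) = 2246.43 W

2246.43 W


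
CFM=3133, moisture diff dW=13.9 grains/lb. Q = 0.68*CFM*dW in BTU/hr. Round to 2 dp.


Q = 0.68 * 3133 * 13.9 = 29613.12 BTU/hr

29613.12 BTU/hr


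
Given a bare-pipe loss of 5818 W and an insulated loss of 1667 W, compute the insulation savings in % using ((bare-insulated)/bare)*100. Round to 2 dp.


Savings = ((5818-1667)/5818)*100 = 71.35 %

71.35 %


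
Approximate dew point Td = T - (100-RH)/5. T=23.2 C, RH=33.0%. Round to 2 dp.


Td = 23.2 - (100-33.0)/5 = 9.80 C

9.80 C


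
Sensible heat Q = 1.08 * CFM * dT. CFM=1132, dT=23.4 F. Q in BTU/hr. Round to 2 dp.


Q = 1.08 * 1132 * 23.4 = 28607.90 BTU/hr

28607.90 BTU/hr


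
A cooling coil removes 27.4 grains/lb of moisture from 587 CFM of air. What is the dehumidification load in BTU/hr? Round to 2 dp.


Q = 0.68 * 587 * 27.4 = 10936.98 BTU/hr

10936.98 BTU/hr


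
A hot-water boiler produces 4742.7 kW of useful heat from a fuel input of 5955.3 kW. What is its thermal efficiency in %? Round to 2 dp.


eta = (4742.7/5955.3)*100 = 79.64 %

79.64 %


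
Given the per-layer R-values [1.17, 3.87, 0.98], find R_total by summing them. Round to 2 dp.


R_total = 1.17 + 3.87 + 0.98 = 6.02

6.02


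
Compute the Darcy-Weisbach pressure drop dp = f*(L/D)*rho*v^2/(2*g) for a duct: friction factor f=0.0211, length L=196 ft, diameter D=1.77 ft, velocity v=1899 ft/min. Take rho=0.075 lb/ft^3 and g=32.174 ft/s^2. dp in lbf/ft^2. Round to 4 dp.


v_fps = 1899/60 = 31.65 ft/s
dp = 0.0211*(196/1.77)*0.075*31.65^2/(2*32.174) = 2.7280 lbf/ft^2

2.7280 lbf/ft^2


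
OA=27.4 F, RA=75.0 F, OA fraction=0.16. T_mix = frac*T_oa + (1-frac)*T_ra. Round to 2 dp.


T_mix = 0.16*27.4 + 0.84*75.0 = 67.38 F

67.38 F


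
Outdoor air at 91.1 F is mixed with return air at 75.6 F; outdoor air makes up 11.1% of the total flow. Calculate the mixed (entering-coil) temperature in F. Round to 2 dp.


T_mix = 75.6 + (11.1/100)*(91.1-75.6) = 77.32 F

77.32 F


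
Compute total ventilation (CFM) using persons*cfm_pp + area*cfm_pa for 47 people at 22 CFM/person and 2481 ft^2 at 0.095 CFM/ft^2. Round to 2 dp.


Total = 47*22 + 2481*0.095 = 1269.70 CFM

1269.70 CFM


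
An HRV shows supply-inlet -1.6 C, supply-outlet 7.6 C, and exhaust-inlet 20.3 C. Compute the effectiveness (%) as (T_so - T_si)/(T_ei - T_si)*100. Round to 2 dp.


eff = (7.6-(-1.6))/(20.3-(-1.6))*100 = 42.01 %

42.01 %


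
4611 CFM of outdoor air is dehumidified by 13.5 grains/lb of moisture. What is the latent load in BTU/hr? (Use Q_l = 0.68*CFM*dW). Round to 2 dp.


Q = 0.68 * 4611 * 13.5 = 42328.98 BTU/hr

42328.98 BTU/hr


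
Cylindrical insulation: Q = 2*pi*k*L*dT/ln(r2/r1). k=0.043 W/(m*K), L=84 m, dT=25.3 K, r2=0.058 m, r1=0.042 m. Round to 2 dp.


Q = 2*pi*0.043*84*25.3/ln(0.058/0.042) = 1778.90 W

1778.90 W


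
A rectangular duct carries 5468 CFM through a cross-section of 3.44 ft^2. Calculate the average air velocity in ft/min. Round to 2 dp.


V = 5468 / 3.44 = 1589.53 ft/min

1589.53 ft/min


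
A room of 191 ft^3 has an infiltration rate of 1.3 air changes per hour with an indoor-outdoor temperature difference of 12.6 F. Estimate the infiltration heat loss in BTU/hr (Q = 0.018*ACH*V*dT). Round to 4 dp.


Q = 0.018 * 1.3 * 191 * 12.6 = 56.3144 BTU/hr

56.3144 BTU/hr


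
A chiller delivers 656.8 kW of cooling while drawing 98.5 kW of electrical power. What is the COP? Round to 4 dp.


COP = 656.8 / 98.5 = 6.6680

6.6680


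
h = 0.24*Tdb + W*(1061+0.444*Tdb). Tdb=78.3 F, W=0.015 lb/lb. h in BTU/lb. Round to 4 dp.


h = 0.24*78.3 + 0.015*(1061+0.444*78.3) = 35.2285 BTU/lb

35.2285 BTU/lb


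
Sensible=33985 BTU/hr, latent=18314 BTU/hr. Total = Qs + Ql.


Qt = 33985 + 18314 = 52299 BTU/hr

52299 BTU/hr


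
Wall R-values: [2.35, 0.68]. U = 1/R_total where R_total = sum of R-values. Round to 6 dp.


R_total = 2.35 + 0.68 = 3.03
U = 1/3.03 = 0.330033

0.330033


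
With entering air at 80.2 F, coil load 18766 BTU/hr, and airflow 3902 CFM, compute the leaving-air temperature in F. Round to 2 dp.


dT = 18766/(1.08*3902) = 4.4531
T_leave = 80.2 - 4.4531 = 75.75 F

75.75 F


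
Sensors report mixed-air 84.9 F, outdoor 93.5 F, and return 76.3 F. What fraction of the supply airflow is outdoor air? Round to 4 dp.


frac = (84.9 - 76.3) / (93.5 - 76.3) = 0.5000

0.5000


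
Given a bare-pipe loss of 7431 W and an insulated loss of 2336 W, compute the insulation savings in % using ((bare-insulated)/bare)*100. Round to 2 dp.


Savings = ((7431-2336)/7431)*100 = 68.56 %

68.56 %


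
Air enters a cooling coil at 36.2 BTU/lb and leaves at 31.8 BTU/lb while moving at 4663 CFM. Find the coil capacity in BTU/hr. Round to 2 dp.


Q = 4.5 * 4663 * (36.2 - 31.8) = 92327.40 BTU/hr

92327.40 BTU/hr


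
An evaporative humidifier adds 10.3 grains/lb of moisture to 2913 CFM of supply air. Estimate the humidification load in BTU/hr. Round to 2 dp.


Q = 0.68 * 2913 * 10.3 = 20402.65 BTU/hr

20402.65 BTU/hr


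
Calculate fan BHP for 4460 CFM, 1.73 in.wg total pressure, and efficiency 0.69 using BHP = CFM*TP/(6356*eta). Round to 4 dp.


BHP = 4460 * 1.73 / (6356 * 0.69) = 1.7593 hp

1.7593 hp


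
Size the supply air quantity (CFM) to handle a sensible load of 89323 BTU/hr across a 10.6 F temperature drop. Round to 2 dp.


CFM = 89323 / (1.08 * 10.6) = 7802.50

7802.50 CFM


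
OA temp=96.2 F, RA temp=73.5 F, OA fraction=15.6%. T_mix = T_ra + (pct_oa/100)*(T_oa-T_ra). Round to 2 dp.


T_mix = 73.5 + (15.6/100)*(96.2-73.5) = 77.04 F

77.04 F


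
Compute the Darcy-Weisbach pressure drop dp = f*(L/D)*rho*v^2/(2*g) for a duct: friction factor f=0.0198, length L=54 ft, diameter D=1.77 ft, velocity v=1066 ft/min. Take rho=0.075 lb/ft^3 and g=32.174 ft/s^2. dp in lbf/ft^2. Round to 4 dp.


v_fps = 1066/60 = 17.7667 ft/s
dp = 0.0198*(54/1.77)*0.075*17.7667^2/(2*32.174) = 0.2222 lbf/ft^2

0.2222 lbf/ft^2


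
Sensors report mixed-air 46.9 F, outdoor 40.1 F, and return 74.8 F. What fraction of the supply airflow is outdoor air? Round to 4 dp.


frac = (46.9 - 74.8) / (40.1 - 74.8) = 0.8040

0.8040


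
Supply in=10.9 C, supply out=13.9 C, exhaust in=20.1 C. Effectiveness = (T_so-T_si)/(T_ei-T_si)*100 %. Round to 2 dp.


eff = (13.9-10.9)/(20.1-10.9)*100 = 32.61 %

32.61 %


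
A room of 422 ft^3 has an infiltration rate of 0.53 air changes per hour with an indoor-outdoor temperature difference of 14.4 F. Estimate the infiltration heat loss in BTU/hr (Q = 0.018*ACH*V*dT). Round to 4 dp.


Q = 0.018 * 0.53 * 422 * 14.4 = 57.9727 BTU/hr

57.9727 BTU/hr


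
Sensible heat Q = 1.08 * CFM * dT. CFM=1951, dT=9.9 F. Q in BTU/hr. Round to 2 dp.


Q = 1.08 * 1951 * 9.9 = 20860.09 BTU/hr

20860.09 BTU/hr


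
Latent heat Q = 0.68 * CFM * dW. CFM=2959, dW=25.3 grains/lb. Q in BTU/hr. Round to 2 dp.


Q = 0.68 * 2959 * 25.3 = 50906.64 BTU/hr

50906.64 BTU/hr


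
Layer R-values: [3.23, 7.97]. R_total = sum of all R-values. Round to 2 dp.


R_total = 3.23 + 7.97 = 11.20

11.20


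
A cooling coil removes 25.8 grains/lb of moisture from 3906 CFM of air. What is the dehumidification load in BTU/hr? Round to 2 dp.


Q = 0.68 * 3906 * 25.8 = 68526.86 BTU/hr

68526.86 BTU/hr


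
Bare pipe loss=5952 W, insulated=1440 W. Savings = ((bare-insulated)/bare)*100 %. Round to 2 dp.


Savings = ((5952-1440)/5952)*100 = 75.81 %

75.81 %


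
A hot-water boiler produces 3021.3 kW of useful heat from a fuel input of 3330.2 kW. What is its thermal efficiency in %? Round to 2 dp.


eta = (3021.3/3330.2)*100 = 90.72 %

90.72 %


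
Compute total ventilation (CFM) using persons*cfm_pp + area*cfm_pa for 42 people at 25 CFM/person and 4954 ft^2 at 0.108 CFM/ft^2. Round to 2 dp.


Total = 42*25 + 4954*0.108 = 1585.03 CFM

1585.03 CFM


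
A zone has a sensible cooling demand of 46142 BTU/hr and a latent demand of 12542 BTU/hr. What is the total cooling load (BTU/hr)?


Qt = 46142 + 12542 = 58684 BTU/hr

58684 BTU/hr


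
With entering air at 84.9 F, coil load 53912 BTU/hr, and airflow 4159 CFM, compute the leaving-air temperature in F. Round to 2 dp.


dT = 53912/(1.08*4159) = 12.0025
T_leave = 84.9 - 12.0025 = 72.90 F

72.90 F


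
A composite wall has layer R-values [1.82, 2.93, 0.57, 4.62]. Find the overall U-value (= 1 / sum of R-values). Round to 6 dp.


R_total = 1.82 + 2.93 + 0.57 + 4.62 = 9.94
U = 1/9.94 = 0.100604

0.100604


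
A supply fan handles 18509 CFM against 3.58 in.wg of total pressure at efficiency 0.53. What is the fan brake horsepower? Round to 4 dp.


BHP = 18509 * 3.58 / (6356 * 0.53) = 19.6701 hp

19.6701 hp


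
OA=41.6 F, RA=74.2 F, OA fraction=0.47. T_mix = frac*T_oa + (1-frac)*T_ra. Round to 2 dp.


T_mix = 0.47*41.6 + 0.53*74.2 = 58.88 F

58.88 F


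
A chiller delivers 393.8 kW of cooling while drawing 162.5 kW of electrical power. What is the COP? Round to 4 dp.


COP = 393.8 / 162.5 = 2.4234

2.4234


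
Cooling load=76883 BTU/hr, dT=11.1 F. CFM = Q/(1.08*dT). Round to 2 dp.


CFM = 76883 / (1.08 * 11.1) = 6413.33

6413.33 CFM


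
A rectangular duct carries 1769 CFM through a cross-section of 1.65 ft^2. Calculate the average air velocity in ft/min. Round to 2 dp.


V = 1769 / 1.65 = 1072.12 ft/min

1072.12 ft/min


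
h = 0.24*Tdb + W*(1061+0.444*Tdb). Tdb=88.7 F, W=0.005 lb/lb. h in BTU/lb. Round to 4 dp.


h = 0.24*88.7 + 0.005*(1061+0.444*88.7) = 26.7899 BTU/lb

26.7899 BTU/lb


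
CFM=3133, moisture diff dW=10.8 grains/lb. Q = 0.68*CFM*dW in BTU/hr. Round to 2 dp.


Q = 0.68 * 3133 * 10.8 = 23008.75 BTU/hr

23008.75 BTU/hr


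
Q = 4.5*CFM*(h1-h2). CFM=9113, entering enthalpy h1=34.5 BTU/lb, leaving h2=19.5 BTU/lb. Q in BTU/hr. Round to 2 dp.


Q = 4.5 * 9113 * (34.5 - 19.5) = 615127.50 BTU/hr

615127.50 BTU/hr


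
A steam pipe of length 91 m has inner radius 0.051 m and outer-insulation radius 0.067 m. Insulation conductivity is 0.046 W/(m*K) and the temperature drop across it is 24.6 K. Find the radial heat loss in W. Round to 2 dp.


Q = 2*pi*0.046*91*24.6/ln(0.067/0.051) = 2371.17 W

2371.17 W


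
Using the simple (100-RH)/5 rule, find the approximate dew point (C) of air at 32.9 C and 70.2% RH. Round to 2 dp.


Td = 32.9 - (100-70.2)/5 = 26.94 C

26.94 C


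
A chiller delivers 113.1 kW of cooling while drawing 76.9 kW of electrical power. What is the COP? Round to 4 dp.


COP = 113.1 / 76.9 = 1.4707

1.4707


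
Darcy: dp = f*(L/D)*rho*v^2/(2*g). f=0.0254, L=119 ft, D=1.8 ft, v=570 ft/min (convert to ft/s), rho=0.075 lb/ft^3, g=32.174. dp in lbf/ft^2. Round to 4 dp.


v_fps = 570/60 = 9.5 ft/s
dp = 0.0254*(119/1.8)*0.075*9.5^2/(2*32.174) = 0.1766 lbf/ft^2

0.1766 lbf/ft^2


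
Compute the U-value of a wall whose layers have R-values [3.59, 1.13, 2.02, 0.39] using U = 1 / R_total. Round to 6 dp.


R_total = 3.59 + 1.13 + 2.02 + 0.39 = 7.13
U = 1/7.13 = 0.140252

0.140252


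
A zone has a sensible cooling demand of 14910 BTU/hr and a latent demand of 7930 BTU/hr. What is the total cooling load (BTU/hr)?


Qt = 14910 + 7930 = 22840 BTU/hr

22840 BTU/hr


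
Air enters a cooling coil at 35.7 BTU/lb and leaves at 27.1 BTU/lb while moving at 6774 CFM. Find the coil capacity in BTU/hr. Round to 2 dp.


Q = 4.5 * 6774 * (35.7 - 27.1) = 262153.80 BTU/hr

262153.80 BTU/hr


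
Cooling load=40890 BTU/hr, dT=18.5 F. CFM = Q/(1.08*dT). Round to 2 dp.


CFM = 40890 / (1.08 * 18.5) = 2046.55

2046.55 CFM


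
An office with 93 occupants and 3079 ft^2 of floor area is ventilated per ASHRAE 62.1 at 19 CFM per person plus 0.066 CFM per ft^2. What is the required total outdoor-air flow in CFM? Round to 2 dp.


Total = 93*19 + 3079*0.066 = 1970.21 CFM

1970.21 CFM


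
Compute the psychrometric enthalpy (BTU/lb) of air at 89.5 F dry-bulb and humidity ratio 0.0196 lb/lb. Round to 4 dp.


h = 0.24*89.5 + 0.0196*(1061+0.444*89.5) = 43.0545 BTU/lb

43.0545 BTU/lb


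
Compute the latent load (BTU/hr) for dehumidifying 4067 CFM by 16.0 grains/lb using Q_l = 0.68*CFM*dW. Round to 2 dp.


Q = 0.68 * 4067 * 16.0 = 44248.96 BTU/hr

44248.96 BTU/hr


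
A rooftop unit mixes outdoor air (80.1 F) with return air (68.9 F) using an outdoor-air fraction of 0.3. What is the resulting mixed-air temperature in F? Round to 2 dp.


T_mix = 0.3*80.1 + 0.7*68.9 = 72.26 F

72.26 F


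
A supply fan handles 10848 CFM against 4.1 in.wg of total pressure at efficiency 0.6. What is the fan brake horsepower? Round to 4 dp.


BHP = 10848 * 4.1 / (6356 * 0.6) = 11.6627 hp

11.6627 hp


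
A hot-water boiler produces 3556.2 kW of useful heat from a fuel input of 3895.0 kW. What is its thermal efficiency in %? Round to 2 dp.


eta = (3556.2/3895.0)*100 = 91.30 %

91.30 %


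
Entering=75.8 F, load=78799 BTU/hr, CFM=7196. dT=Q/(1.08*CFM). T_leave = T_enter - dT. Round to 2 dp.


dT = 78799/(1.08*7196) = 10.1392
T_leave = 75.8 - 10.1392 = 65.66 F

65.66 F


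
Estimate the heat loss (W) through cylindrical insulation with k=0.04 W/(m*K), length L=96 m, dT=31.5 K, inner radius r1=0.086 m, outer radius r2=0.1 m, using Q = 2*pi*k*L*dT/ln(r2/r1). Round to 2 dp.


Q = 2*pi*0.04*96*31.5/ln(0.1/0.086) = 5039.12 W

5039.12 W


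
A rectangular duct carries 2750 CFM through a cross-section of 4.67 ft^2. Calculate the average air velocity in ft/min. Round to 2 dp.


V = 2750 / 4.67 = 588.87 ft/min

588.87 ft/min


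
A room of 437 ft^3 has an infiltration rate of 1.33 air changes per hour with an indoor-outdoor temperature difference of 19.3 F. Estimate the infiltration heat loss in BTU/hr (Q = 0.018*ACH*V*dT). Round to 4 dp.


Q = 0.018 * 1.33 * 437 * 19.3 = 201.9124 BTU/hr

201.9124 BTU/hr


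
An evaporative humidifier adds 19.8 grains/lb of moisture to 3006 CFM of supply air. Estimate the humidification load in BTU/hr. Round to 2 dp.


Q = 0.68 * 3006 * 19.8 = 40472.78 BTU/hr

40472.78 BTU/hr


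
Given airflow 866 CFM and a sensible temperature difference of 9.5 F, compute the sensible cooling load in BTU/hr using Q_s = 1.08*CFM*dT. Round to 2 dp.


Q = 1.08 * 866 * 9.5 = 8885.16 BTU/hr

8885.16 BTU/hr


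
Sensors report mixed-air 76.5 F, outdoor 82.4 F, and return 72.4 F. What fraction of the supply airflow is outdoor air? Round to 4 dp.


frac = (76.5 - 72.4) / (82.4 - 72.4) = 0.4100

0.4100


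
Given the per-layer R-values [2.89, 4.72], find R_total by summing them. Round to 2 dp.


R_total = 2.89 + 4.72 = 7.61

7.61


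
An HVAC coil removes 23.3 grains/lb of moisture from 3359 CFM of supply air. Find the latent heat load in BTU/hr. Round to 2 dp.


Q = 0.68 * 3359 * 23.3 = 53220.00 BTU/hr

53220.00 BTU/hr


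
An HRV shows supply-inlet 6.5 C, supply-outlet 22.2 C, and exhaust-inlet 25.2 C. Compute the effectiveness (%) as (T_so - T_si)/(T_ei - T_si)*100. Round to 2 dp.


eff = (22.2-6.5)/(25.2-6.5)*100 = 83.96 %

83.96 %


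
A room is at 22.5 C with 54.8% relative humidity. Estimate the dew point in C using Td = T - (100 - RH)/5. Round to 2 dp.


Td = 22.5 - (100-54.8)/5 = 13.46 C

13.46 C
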